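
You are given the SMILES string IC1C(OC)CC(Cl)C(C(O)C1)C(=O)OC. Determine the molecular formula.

Walk through each heavy atom and fill implicit hydrogens from standard valence (C 4, N 3, O 2, S 2, halogen 1):
  atom 1: I (halogen, monovalent) → 0 H
  atom 2: C, bond orders sum to 3 (valence 4) → 1 H
  atom 3: C, bond orders sum to 3 (valence 4) → 1 H
  atom 4: O, bond orders sum to 2 (valence 2) → 0 H
  atom 5: C, bond orders sum to 1 (valence 4) → 3 H
  atom 6: C, bond orders sum to 2 (valence 4) → 2 H
  atom 7: C, bond orders sum to 3 (valence 4) → 1 H
  atom 8: Cl (halogen, monovalent) → 0 H
  atom 9: C, bond orders sum to 3 (valence 4) → 1 H
  atom 10: C, bond orders sum to 3 (valence 4) → 1 H
  atom 11: O, bond orders sum to 1 (valence 2) → 1 H
  atom 12: C, bond orders sum to 2 (valence 4) → 2 H
  atom 13: C, bond orders sum to 4 (valence 4) → 0 H
  atom 14: O, bond orders sum to 2 (valence 2) → 0 H
  atom 15: O, bond orders sum to 2 (valence 2) → 0 H
  atom 16: C, bond orders sum to 1 (valence 4) → 3 H
Totals → C:10, H:16, Cl:1, I:1, O:4.
In Hill order: C10H16ClIO4.

C10H16ClIO4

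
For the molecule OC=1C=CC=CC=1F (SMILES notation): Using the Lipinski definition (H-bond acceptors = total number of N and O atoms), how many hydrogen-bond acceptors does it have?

1

N atoms: 0; O atoms: 1.
Lipinski HBA = 0 + 1 = 1.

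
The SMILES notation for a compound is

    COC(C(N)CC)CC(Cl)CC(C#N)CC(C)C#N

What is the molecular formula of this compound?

C14H24ClN3O

Walk through each heavy atom and fill implicit hydrogens from standard valence (C 4, N 3, O 2, S 2, halogen 1):
  atom 1: C, bond orders sum to 1 (valence 4) → 3 H
  atom 2: O, bond orders sum to 2 (valence 2) → 0 H
  atom 3: C, bond orders sum to 3 (valence 4) → 1 H
  atom 4: C, bond orders sum to 3 (valence 4) → 1 H
  atom 5: N, bond orders sum to 1 (valence 3) → 2 H
  atom 6: C, bond orders sum to 2 (valence 4) → 2 H
  atom 7: C, bond orders sum to 1 (valence 4) → 3 H
  atom 8: C, bond orders sum to 2 (valence 4) → 2 H
  atom 9: C, bond orders sum to 3 (valence 4) → 1 H
  atom 10: Cl (halogen, monovalent) → 0 H
  atom 11: C, bond orders sum to 2 (valence 4) → 2 H
  atom 12: C, bond orders sum to 3 (valence 4) → 1 H
  atom 13: C, bond orders sum to 4 (valence 4) → 0 H
  atom 14: N, bond orders sum to 3 (valence 3) → 0 H
  atom 15: C, bond orders sum to 2 (valence 4) → 2 H
  atom 16: C, bond orders sum to 3 (valence 4) → 1 H
  atom 17: C, bond orders sum to 1 (valence 4) → 3 H
  atom 18: C, bond orders sum to 4 (valence 4) → 0 H
  atom 19: N, bond orders sum to 3 (valence 3) → 0 H
Totals → C:14, H:24, Cl:1, N:3, O:1.
In Hill order: C14H24ClN3O.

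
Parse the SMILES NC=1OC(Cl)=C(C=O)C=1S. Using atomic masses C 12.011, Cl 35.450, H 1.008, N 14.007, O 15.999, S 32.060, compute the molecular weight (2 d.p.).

First, the molecular formula is C5H4ClNO2S (counting implicit H from valence).
  C: 5 × 12.011 = 60.055
  Cl: 1 × 35.450 = 35.450
  H: 4 × 1.008 = 4.032
  N: 1 × 14.007 = 14.007
  O: 2 × 15.999 = 31.998
  S: 1 × 32.060 = 32.060
Sum: 5×12.011 + 1×35.450 + 4×1.008 + 1×14.007 + 2×15.999 + 1×32.060 = 177.602 → 177.60 g/mol.

177.60 g/mol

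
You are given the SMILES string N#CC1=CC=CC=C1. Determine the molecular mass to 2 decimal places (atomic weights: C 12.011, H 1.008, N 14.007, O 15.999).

103.12 g/mol

First, the molecular formula is C7H5N (counting implicit H from valence).
  C: 7 × 12.011 = 84.077
  H: 5 × 1.008 = 5.040
  N: 1 × 14.007 = 14.007
Sum: 7×12.011 + 5×1.008 + 1×14.007 = 103.124 → 103.12 g/mol.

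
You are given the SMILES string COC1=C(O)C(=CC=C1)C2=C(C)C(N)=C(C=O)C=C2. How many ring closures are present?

2

In SMILES, each pair of matching ring-closure digits denotes one ring-closing bond; the number of such bonds equals the number of independent rings.
Ring-closure bonds here: 2.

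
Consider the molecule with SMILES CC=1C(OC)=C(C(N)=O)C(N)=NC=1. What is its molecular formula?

Walk through each heavy atom and fill implicit hydrogens from standard valence (C 4, N 3, O 2, S 2, halogen 1):
  atom 1: C, bond orders sum to 1 (valence 4) → 3 H
  atom 2: C, bond orders sum to 4 (valence 4) → 0 H
  atom 3: C, bond orders sum to 4 (valence 4) → 0 H
  atom 4: O, bond orders sum to 2 (valence 2) → 0 H
  atom 5: C, bond orders sum to 1 (valence 4) → 3 H
  atom 6: C, bond orders sum to 4 (valence 4) → 0 H
  atom 7: C, bond orders sum to 4 (valence 4) → 0 H
  atom 8: N, bond orders sum to 1 (valence 3) → 2 H
  atom 9: O, bond orders sum to 2 (valence 2) → 0 H
  atom 10: C, bond orders sum to 4 (valence 4) → 0 H
  atom 11: N, bond orders sum to 1 (valence 3) → 2 H
  atom 12: N, bond orders sum to 3 (valence 3) → 0 H
  atom 13: C, bond orders sum to 3 (valence 4) → 1 H
Totals → C:8, H:11, N:3, O:2.

C8H11N3O2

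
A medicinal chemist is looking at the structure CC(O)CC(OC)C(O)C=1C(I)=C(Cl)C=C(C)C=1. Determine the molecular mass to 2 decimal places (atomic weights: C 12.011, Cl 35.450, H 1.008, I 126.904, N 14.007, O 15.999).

384.64 g/mol

First, the molecular formula is C13H18ClIO3 (counting implicit H from valence).
  C: 13 × 12.011 = 156.143
  Cl: 1 × 35.450 = 35.450
  H: 18 × 1.008 = 18.144
  I: 1 × 126.904 = 126.904
  O: 3 × 15.999 = 47.997
Sum: 13×12.011 + 1×35.450 + 18×1.008 + 1×126.904 + 3×15.999 = 384.638 → 384.64 g/mol.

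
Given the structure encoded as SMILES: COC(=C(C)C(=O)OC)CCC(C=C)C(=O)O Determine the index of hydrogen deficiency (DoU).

4

Molecular formula: C12H18O5.
DoU = (2C + 2 + N − H − X) / 2, where X is the halogen count and O/S are ignored.
    = (2·12 + 2 + 0 − 18 − 0) / 2 = 8 / 2 = 4.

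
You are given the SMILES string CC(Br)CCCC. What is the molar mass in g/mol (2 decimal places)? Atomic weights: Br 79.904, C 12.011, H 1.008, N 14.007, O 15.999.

165.07 g/mol

First, the molecular formula is C6H13Br (counting implicit H from valence).
  Br: 1 × 79.904 = 79.904
  C: 6 × 12.011 = 72.066
  H: 13 × 1.008 = 13.104
Sum: 1×79.904 + 6×12.011 + 13×1.008 = 165.074 → 165.07 g/mol.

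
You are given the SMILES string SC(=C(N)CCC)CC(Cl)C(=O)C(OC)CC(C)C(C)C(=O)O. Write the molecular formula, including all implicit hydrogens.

C16H28ClNO4S

Walk through each heavy atom and fill implicit hydrogens from standard valence (C 4, N 3, O 2, S 2, halogen 1):
  atom 1: S, bond orders sum to 1 (valence 2) → 1 H
  atom 2: C, bond orders sum to 4 (valence 4) → 0 H
  atom 3: C, bond orders sum to 4 (valence 4) → 0 H
  atom 4: N, bond orders sum to 1 (valence 3) → 2 H
  atom 5: C, bond orders sum to 2 (valence 4) → 2 H
  atom 6: C, bond orders sum to 2 (valence 4) → 2 H
  atom 7: C, bond orders sum to 1 (valence 4) → 3 H
  atom 8: C, bond orders sum to 2 (valence 4) → 2 H
  atom 9: C, bond orders sum to 3 (valence 4) → 1 H
  atom 10: Cl (halogen, monovalent) → 0 H
  atom 11: C, bond orders sum to 4 (valence 4) → 0 H
  atom 12: O, bond orders sum to 2 (valence 2) → 0 H
  atom 13: C, bond orders sum to 3 (valence 4) → 1 H
  atom 14: O, bond orders sum to 2 (valence 2) → 0 H
  atom 15: C, bond orders sum to 1 (valence 4) → 3 H
  atom 16: C, bond orders sum to 2 (valence 4) → 2 H
  atom 17: C, bond orders sum to 3 (valence 4) → 1 H
  atom 18: C, bond orders sum to 1 (valence 4) → 3 H
  atom 19: C, bond orders sum to 3 (valence 4) → 1 H
  atom 20: C, bond orders sum to 1 (valence 4) → 3 H
  atom 21: C, bond orders sum to 4 (valence 4) → 0 H
  atom 22: O, bond orders sum to 2 (valence 2) → 0 H
  atom 23: O, bond orders sum to 1 (valence 2) → 1 H
Totals → C:16, H:28, Cl:1, N:1, O:4, S:1.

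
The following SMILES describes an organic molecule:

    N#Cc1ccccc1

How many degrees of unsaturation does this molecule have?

6

Molecular formula: C7H5N.
DoU = (2C + 2 + N − H − X) / 2, where X is the halogen count and O/S are ignored.
    = (2·7 + 2 + 1 − 5 − 0) / 2 = 12 / 2 = 6.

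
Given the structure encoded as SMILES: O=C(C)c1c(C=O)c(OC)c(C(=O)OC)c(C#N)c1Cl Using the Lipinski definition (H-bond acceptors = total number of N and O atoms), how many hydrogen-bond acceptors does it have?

N atoms: 1; O atoms: 5.
Lipinski HBA = 1 + 5 = 6.

6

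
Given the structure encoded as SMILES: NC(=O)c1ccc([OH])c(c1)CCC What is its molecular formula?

Walk through each heavy atom and fill implicit hydrogens from standard valence (C 4, N 3, O 2, S 2, halogen 1); for lowercase aromatic atoms, an aromatic c carries 1 H when it has two neighbours and 0 H with three, and aromatic n carries 0 H:
  atom 1: N, bond orders sum to 1 (valence 3) → 2 H
  atom 2: C, bond orders sum to 4 (valence 4) → 0 H
  atom 3: O, bond orders sum to 2 (valence 2) → 0 H
  atom 4: aromatic c, 3 neighbours → 0 H
  atom 5: aromatic c, 2 neighbours → 1 H
  atom 6: aromatic c, 2 neighbours → 1 H
  atom 7: aromatic c, 3 neighbours → 0 H
  atom 8: O with explicit H count 1
  atom 9: aromatic c, 3 neighbours → 0 H
  atom 10: aromatic c, 2 neighbours → 1 H
  atom 11: C, bond orders sum to 2 (valence 4) → 2 H
  atom 12: C, bond orders sum to 2 (valence 4) → 2 H
  atom 13: C, bond orders sum to 1 (valence 4) → 3 H
Totals → C:10, H:13, N:1, O:2.
In Hill order: C10H13NO2.

C10H13NO2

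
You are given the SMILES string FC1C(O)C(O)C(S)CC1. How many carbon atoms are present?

Count every carbon token in the SMILES (each C, including those in ring-closure positions and inside branches).
Carbon count: 6.

6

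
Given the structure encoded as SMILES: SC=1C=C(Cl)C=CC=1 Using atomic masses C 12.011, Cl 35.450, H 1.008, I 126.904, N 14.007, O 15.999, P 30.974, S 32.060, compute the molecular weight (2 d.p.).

First, the molecular formula is C6H5ClS (counting implicit H from valence).
  C: 6 × 12.011 = 72.066
  Cl: 1 × 35.450 = 35.450
  H: 5 × 1.008 = 5.040
  S: 1 × 32.060 = 32.060
Sum: 6×12.011 + 1×35.450 + 5×1.008 + 1×32.060 = 144.616 → 144.62 g/mol.

144.62 g/mol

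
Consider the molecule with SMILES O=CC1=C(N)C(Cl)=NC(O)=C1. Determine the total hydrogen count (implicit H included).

5

Walk through each heavy atom and fill implicit hydrogens from standard valence (C 4, N 3, O 2, S 2, halogen 1):
  atom 1: O, bond orders sum to 2 (valence 2) → 0 H
  atom 2: C, bond orders sum to 3 (valence 4) → 1 H
  atom 3: C, bond orders sum to 4 (valence 4) → 0 H
  atom 4: C, bond orders sum to 4 (valence 4) → 0 H
  atom 5: N, bond orders sum to 1 (valence 3) → 2 H
  atom 6: C, bond orders sum to 4 (valence 4) → 0 H
  atom 7: Cl (halogen, monovalent) → 0 H
  atom 8: N, bond orders sum to 3 (valence 3) → 0 H
  atom 9: C, bond orders sum to 4 (valence 4) → 0 H
  atom 10: O, bond orders sum to 1 (valence 2) → 1 H
  atom 11: C, bond orders sum to 3 (valence 4) → 1 H
Total hydrogens: 5.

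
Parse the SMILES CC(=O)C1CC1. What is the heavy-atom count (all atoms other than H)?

Every atom symbol written in the SMILES (organic subset) is one heavy atom; implicit H are not written.
Heavy atoms by element → C:5, O:1.
Total: 6.

6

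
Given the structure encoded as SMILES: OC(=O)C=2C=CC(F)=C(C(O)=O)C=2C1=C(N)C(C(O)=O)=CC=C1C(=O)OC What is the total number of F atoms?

1

Scan the SMILES for F atoms (remember two-letter symbols like Cl and Br are single atoms).
Fluorine count: 1.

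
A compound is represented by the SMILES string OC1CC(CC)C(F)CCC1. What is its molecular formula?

Walk through each heavy atom and fill implicit hydrogens from standard valence (C 4, N 3, O 2, S 2, halogen 1):
  atom 1: O, bond orders sum to 1 (valence 2) → 1 H
  atom 2: C, bond orders sum to 3 (valence 4) → 1 H
  atom 3: C, bond orders sum to 2 (valence 4) → 2 H
  atom 4: C, bond orders sum to 3 (valence 4) → 1 H
  atom 5: C, bond orders sum to 2 (valence 4) → 2 H
  atom 6: C, bond orders sum to 1 (valence 4) → 3 H
  atom 7: C, bond orders sum to 3 (valence 4) → 1 H
  atom 8: F (halogen, monovalent) → 0 H
  atom 9: C, bond orders sum to 2 (valence 4) → 2 H
  atom 10: C, bond orders sum to 2 (valence 4) → 2 H
  atom 11: C, bond orders sum to 2 (valence 4) → 2 H
Totals → C:9, H:17, F:1, O:1.

C9H17FO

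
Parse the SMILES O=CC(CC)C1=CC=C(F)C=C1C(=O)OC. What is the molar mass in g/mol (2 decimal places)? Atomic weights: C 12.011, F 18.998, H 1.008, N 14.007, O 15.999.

224.23 g/mol

First, the molecular formula is C12H13FO3 (counting implicit H from valence).
  C: 12 × 12.011 = 144.132
  F: 1 × 18.998 = 18.998
  H: 13 × 1.008 = 13.104
  O: 3 × 15.999 = 47.997
Sum: 12×12.011 + 1×18.998 + 13×1.008 + 3×15.999 = 224.231 → 224.23 g/mol.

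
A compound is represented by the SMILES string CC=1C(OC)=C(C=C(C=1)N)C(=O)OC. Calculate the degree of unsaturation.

5

Degree of unsaturation = (number of rings) + (number of π bonds).
Ring closures in the SMILES: 1.
π bonds: 4 double bonds (each 1 DoU) → 4 DoU from unsaturation.
Total DoU = 1 + 4 = 5.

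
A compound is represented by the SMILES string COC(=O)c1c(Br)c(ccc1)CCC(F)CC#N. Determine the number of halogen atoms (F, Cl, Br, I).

Halogen atoms appear at heavy-atom positions 7, 15 (1×Br, 1×F).
Other groups present: 1 ester, 1 nitrile.
Halogen count: 2.

2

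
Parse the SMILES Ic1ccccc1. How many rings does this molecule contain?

In SMILES, each pair of matching ring-closure digits denotes one ring-closing bond; the number of such bonds equals the number of independent rings.
Ring-closure bonds here: 1.

1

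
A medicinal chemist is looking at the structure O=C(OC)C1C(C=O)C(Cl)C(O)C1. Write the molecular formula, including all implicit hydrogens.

C8H11ClO4

Walk through each heavy atom and fill implicit hydrogens from standard valence (C 4, N 3, O 2, S 2, halogen 1):
  atom 1: O, bond orders sum to 2 (valence 2) → 0 H
  atom 2: C, bond orders sum to 4 (valence 4) → 0 H
  atom 3: O, bond orders sum to 2 (valence 2) → 0 H
  atom 4: C, bond orders sum to 1 (valence 4) → 3 H
  atom 5: C, bond orders sum to 3 (valence 4) → 1 H
  atom 6: C, bond orders sum to 3 (valence 4) → 1 H
  atom 7: C, bond orders sum to 3 (valence 4) → 1 H
  atom 8: O, bond orders sum to 2 (valence 2) → 0 H
  atom 9: C, bond orders sum to 3 (valence 4) → 1 H
  atom 10: Cl (halogen, monovalent) → 0 H
  atom 11: C, bond orders sum to 3 (valence 4) → 1 H
  atom 12: O, bond orders sum to 1 (valence 2) → 1 H
  atom 13: C, bond orders sum to 2 (valence 4) → 2 H
Totals → C:8, H:11, Cl:1, O:4.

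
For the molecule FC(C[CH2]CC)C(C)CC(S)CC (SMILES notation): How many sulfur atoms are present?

Scan the SMILES for S atoms (remember two-letter symbols like Cl and Br are single atoms).
Sulfur count: 1.

1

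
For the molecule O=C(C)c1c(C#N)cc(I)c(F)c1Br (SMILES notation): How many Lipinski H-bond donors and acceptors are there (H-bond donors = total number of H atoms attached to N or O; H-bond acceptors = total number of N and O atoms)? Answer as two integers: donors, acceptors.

0, 2

Donors: find every N or O and count the H atoms it carries.
  atom 1 (O): bond orders sum to 2 → 0 H
  atom 7 (N): bond orders sum to 3 → 0 H
Lipinski HBD = 0.
Acceptors: N atoms = 1, O atoms = 1 → HBA = 2.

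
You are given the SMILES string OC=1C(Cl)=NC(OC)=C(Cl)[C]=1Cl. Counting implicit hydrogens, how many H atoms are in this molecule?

4

Walk through each heavy atom and fill implicit hydrogens from standard valence (C 4, N 3, O 2, S 2, halogen 1):
  atom 1: O, bond orders sum to 1 (valence 2) → 1 H
  atom 2: C, bond orders sum to 4 (valence 4) → 0 H
  atom 3: C, bond orders sum to 4 (valence 4) → 0 H
  atom 4: Cl (halogen, monovalent) → 0 H
  atom 5: N, bond orders sum to 3 (valence 3) → 0 H
  atom 6: C, bond orders sum to 4 (valence 4) → 0 H
  atom 7: O, bond orders sum to 2 (valence 2) → 0 H
  atom 8: C, bond orders sum to 1 (valence 4) → 3 H
  atom 9: C, bond orders sum to 4 (valence 4) → 0 H
  atom 10: Cl (halogen, monovalent) → 0 H
  atom 11: C with explicit H count 0
  atom 12: Cl (halogen, monovalent) → 0 H
Total hydrogens: 4.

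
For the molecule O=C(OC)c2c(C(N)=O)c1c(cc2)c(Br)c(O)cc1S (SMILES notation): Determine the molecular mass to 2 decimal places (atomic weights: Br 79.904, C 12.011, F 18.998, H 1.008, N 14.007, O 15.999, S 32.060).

356.19 g/mol

First, the molecular formula is C13H10BrNO4S (counting implicit H from valence).
  Br: 1 × 79.904 = 79.904
  C: 13 × 12.011 = 156.143
  H: 10 × 1.008 = 10.080
  N: 1 × 14.007 = 14.007
  O: 4 × 15.999 = 63.996
  S: 1 × 32.060 = 32.060
Sum: 1×79.904 + 13×12.011 + 10×1.008 + 1×14.007 + 4×15.999 + 1×32.060 = 356.190 → 356.19 g/mol.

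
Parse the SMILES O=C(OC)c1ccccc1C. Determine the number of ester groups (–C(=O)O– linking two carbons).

1

The ester motif appears at heavy-atom position 2 in the SMILES.
Ester count: 1.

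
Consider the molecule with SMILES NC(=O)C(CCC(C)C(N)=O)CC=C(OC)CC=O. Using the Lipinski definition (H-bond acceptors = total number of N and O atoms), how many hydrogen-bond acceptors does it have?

6

N atoms: 2; O atoms: 4.
Lipinski HBA = 2 + 4 = 6.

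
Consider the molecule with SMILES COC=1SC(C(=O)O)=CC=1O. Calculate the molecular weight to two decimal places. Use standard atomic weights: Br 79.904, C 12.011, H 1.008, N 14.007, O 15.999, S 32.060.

174.17 g/mol

First, the molecular formula is C6H6O4S (counting implicit H from valence).
  C: 6 × 12.011 = 72.066
  H: 6 × 1.008 = 6.048
  O: 4 × 15.999 = 63.996
  S: 1 × 32.060 = 32.060
Sum: 6×12.011 + 6×1.008 + 4×15.999 + 1×32.060 = 174.170 → 174.17 g/mol.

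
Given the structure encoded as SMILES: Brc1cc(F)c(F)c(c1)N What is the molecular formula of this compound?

C6H4BrF2N

Walk through each heavy atom and fill implicit hydrogens from standard valence (C 4, N 3, O 2, S 2, halogen 1); for lowercase aromatic atoms, an aromatic c carries 1 H when it has two neighbours and 0 H with three, and aromatic n carries 0 H:
  atom 1: Br (halogen, monovalent) → 0 H
  atom 2: aromatic c, 3 neighbours → 0 H
  atom 3: aromatic c, 2 neighbours → 1 H
  atom 4: aromatic c, 3 neighbours → 0 H
  atom 5: F (halogen, monovalent) → 0 H
  atom 6: aromatic c, 3 neighbours → 0 H
  atom 7: F (halogen, monovalent) → 0 H
  atom 8: aromatic c, 3 neighbours → 0 H
  atom 9: aromatic c, 2 neighbours → 1 H
  atom 10: N, bond orders sum to 1 (valence 3) → 2 H
Totals → C:6, H:4, Br:1, F:2, N:1.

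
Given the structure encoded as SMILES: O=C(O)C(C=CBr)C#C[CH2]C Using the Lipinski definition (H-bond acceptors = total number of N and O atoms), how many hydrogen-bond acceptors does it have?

N atoms: 0; O atoms: 2.
Lipinski HBA = 0 + 2 = 2.

2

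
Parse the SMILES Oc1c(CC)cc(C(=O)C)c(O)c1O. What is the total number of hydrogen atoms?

12

Walk through each heavy atom and fill implicit hydrogens from standard valence (C 4, N 3, O 2, S 2, halogen 1); for lowercase aromatic atoms, an aromatic c carries 1 H when it has two neighbours and 0 H with three, and aromatic n carries 0 H:
  atom 1: O, bond orders sum to 1 (valence 2) → 1 H
  atom 2: aromatic c, 3 neighbours → 0 H
  atom 3: aromatic c, 3 neighbours → 0 H
  atom 4: C, bond orders sum to 2 (valence 4) → 2 H
  atom 5: C, bond orders sum to 1 (valence 4) → 3 H
  atom 6: aromatic c, 2 neighbours → 1 H
  atom 7: aromatic c, 3 neighbours → 0 H
  atom 8: C, bond orders sum to 4 (valence 4) → 0 H
  atom 9: O, bond orders sum to 2 (valence 2) → 0 H
  atom 10: C, bond orders sum to 1 (valence 4) → 3 H
  atom 11: aromatic c, 3 neighbours → 0 H
  atom 12: O, bond orders sum to 1 (valence 2) → 1 H
  atom 13: aromatic c, 3 neighbours → 0 H
  atom 14: O, bond orders sum to 1 (valence 2) → 1 H
Total hydrogens: 12.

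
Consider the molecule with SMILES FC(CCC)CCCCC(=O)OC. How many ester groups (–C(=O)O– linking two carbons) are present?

1

The ester motif appears at heavy-atom position 10 in the SMILES.
Ester count: 1.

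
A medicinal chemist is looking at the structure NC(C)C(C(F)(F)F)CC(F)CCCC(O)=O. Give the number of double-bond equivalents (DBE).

1

Molecular formula: C10H17F4NO2.
DoU = (2C + 2 + N − H − X) / 2, where X is the halogen count and O/S are ignored.
    = (2·10 + 2 + 1 − 17 − 4) / 2 = 2 / 2 = 1.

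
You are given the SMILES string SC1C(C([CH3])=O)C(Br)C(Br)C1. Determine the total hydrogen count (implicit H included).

Walk through each heavy atom and fill implicit hydrogens from standard valence (C 4, N 3, O 2, S 2, halogen 1):
  atom 1: S, bond orders sum to 1 (valence 2) → 1 H
  atom 2: C, bond orders sum to 3 (valence 4) → 1 H
  atom 3: C, bond orders sum to 3 (valence 4) → 1 H
  atom 4: C, bond orders sum to 4 (valence 4) → 0 H
  atom 5: C with explicit H count 3
  atom 6: O, bond orders sum to 2 (valence 2) → 0 H
  atom 7: C, bond orders sum to 3 (valence 4) → 1 H
  atom 8: Br (halogen, monovalent) → 0 H
  atom 9: C, bond orders sum to 3 (valence 4) → 1 H
  atom 10: Br (halogen, monovalent) → 0 H
  atom 11: C, bond orders sum to 2 (valence 4) → 2 H
Total hydrogens: 10.

10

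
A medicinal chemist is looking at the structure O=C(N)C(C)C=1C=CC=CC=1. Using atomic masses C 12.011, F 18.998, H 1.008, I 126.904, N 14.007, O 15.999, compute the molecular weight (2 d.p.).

149.19 g/mol

First, the molecular formula is C9H11NO (counting implicit H from valence).
  C: 9 × 12.011 = 108.099
  H: 11 × 1.008 = 11.088
  N: 1 × 14.007 = 14.007
  O: 1 × 15.999 = 15.999
Sum: 9×12.011 + 11×1.008 + 1×14.007 + 1×15.999 = 149.193 → 149.19 g/mol.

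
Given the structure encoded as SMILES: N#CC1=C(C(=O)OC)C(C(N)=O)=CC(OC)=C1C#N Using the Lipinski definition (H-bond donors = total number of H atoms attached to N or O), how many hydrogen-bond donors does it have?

2

Donors: find every N or O and count the H atoms it carries.
  atom 1 (N): bond orders sum to 3 → 0 H
  atom 6 (O): bond orders sum to 2 → 0 H
  atom 7 (O): bond orders sum to 2 → 0 H
  atom 11 (N): bond orders sum to 1 → 2 H
  atom 12 (O): bond orders sum to 2 → 0 H
  atom 15 (O): bond orders sum to 2 → 0 H
  atom 19 (N): bond orders sum to 3 → 0 H
Lipinski HBD = 2.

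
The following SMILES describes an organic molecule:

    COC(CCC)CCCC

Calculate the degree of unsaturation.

Molecular formula: C9H20O.
DoU = (2C + 2 + N − H − X) / 2, where X is the halogen count and O/S are ignored.
    = (2·9 + 2 + 0 − 20 − 0) / 2 = 0 / 2 = 0.

0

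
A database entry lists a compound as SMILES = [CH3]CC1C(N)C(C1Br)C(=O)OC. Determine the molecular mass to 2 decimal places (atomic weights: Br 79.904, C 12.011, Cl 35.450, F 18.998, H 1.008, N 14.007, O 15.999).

236.11 g/mol

First, the molecular formula is C8H14BrNO2 (counting implicit H from valence).
  Br: 1 × 79.904 = 79.904
  C: 8 × 12.011 = 96.088
  H: 14 × 1.008 = 14.112
  N: 1 × 14.007 = 14.007
  O: 2 × 15.999 = 31.998
Sum: 1×79.904 + 8×12.011 + 14×1.008 + 1×14.007 + 2×15.999 = 236.109 → 236.11 g/mol.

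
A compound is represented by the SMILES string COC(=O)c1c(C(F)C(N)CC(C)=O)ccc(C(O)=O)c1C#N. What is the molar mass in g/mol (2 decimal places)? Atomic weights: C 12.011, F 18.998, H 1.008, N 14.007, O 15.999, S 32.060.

First, the molecular formula is C15H15FN2O5 (counting implicit H from valence).
  C: 15 × 12.011 = 180.165
  F: 1 × 18.998 = 18.998
  H: 15 × 1.008 = 15.120
  N: 2 × 14.007 = 28.014
  O: 5 × 15.999 = 79.995
Sum: 15×12.011 + 1×18.998 + 15×1.008 + 2×14.007 + 5×15.999 = 322.292 → 322.29 g/mol.

322.29 g/mol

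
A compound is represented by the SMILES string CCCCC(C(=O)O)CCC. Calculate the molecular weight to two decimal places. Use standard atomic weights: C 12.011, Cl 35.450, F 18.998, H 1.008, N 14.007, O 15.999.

First, the molecular formula is C9H18O2 (counting implicit H from valence).
  C: 9 × 12.011 = 108.099
  H: 18 × 1.008 = 18.144
  O: 2 × 15.999 = 31.998
Sum: 9×12.011 + 18×1.008 + 2×15.999 = 158.241 → 158.24 g/mol.

158.24 g/mol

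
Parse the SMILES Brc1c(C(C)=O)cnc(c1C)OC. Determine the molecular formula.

Walk through each heavy atom and fill implicit hydrogens from standard valence (C 4, N 3, O 2, S 2, halogen 1); for lowercase aromatic atoms, an aromatic c carries 1 H when it has two neighbours and 0 H with three, and aromatic n carries 0 H:
  atom 1: Br (halogen, monovalent) → 0 H
  atom 2: aromatic c, 3 neighbours → 0 H
  atom 3: aromatic c, 3 neighbours → 0 H
  atom 4: C, bond orders sum to 4 (valence 4) → 0 H
  atom 5: C, bond orders sum to 1 (valence 4) → 3 H
  atom 6: O, bond orders sum to 2 (valence 2) → 0 H
  atom 7: aromatic c, 2 neighbours → 1 H
  atom 8: aromatic n, 2 neighbours → 0 H
  atom 9: aromatic c, 3 neighbours → 0 H
  atom 10: aromatic c, 3 neighbours → 0 H
  atom 11: C, bond orders sum to 1 (valence 4) → 3 H
  atom 12: O, bond orders sum to 2 (valence 2) → 0 H
  atom 13: C, bond orders sum to 1 (valence 4) → 3 H
Totals → C:9, H:10, Br:1, N:1, O:2.

C9H10BrNO2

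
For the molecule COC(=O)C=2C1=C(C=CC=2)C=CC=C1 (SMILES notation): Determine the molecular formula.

C12H10O2

Walk through each heavy atom and fill implicit hydrogens from standard valence (C 4, N 3, O 2, S 2, halogen 1):
  atom 1: C, bond orders sum to 1 (valence 4) → 3 H
  atom 2: O, bond orders sum to 2 (valence 2) → 0 H
  atom 3: C, bond orders sum to 4 (valence 4) → 0 H
  atom 4: O, bond orders sum to 2 (valence 2) → 0 H
  atom 5: C, bond orders sum to 4 (valence 4) → 0 H
  atom 6: C, bond orders sum to 4 (valence 4) → 0 H
  atom 7: C, bond orders sum to 4 (valence 4) → 0 H
  atom 8: C, bond orders sum to 3 (valence 4) → 1 H
  atom 9: C, bond orders sum to 3 (valence 4) → 1 H
  atom 10: C, bond orders sum to 3 (valence 4) → 1 H
  atom 11: C, bond orders sum to 3 (valence 4) → 1 H
  atom 12: C, bond orders sum to 3 (valence 4) → 1 H
  atom 13: C, bond orders sum to 3 (valence 4) → 1 H
  atom 14: C, bond orders sum to 3 (valence 4) → 1 H
Totals → C:12, H:10, O:2.
In Hill order: C12H10O2.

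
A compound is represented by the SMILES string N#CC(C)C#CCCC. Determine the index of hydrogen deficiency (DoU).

Molecular formula: C8H11N.
DoU = (2C + 2 + N − H − X) / 2, where X is the halogen count and O/S are ignored.
    = (2·8 + 2 + 1 − 11 − 0) / 2 = 8 / 2 = 4.

4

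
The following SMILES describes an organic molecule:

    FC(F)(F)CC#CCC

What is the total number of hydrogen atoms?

7

Walk through each heavy atom and fill implicit hydrogens from standard valence (C 4, N 3, O 2, S 2, halogen 1):
  atom 1: F (halogen, monovalent) → 0 H
  atom 2: C, bond orders sum to 4 (valence 4) → 0 H
  atom 3: F (halogen, monovalent) → 0 H
  atom 4: F (halogen, monovalent) → 0 H
  atom 5: C, bond orders sum to 2 (valence 4) → 2 H
  atom 6: C, bond orders sum to 4 (valence 4) → 0 H
  atom 7: C, bond orders sum to 4 (valence 4) → 0 H
  atom 8: C, bond orders sum to 2 (valence 4) → 2 H
  atom 9: C, bond orders sum to 1 (valence 4) → 3 H
Total hydrogens: 7.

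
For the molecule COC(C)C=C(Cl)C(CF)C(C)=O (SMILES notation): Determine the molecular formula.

Walk through each heavy atom and fill implicit hydrogens from standard valence (C 4, N 3, O 2, S 2, halogen 1):
  atom 1: C, bond orders sum to 1 (valence 4) → 3 H
  atom 2: O, bond orders sum to 2 (valence 2) → 0 H
  atom 3: C, bond orders sum to 3 (valence 4) → 1 H
  atom 4: C, bond orders sum to 1 (valence 4) → 3 H
  atom 5: C, bond orders sum to 3 (valence 4) → 1 H
  atom 6: C, bond orders sum to 4 (valence 4) → 0 H
  atom 7: Cl (halogen, monovalent) → 0 H
  atom 8: C, bond orders sum to 3 (valence 4) → 1 H
  atom 9: C, bond orders sum to 2 (valence 4) → 2 H
  atom 10: F (halogen, monovalent) → 0 H
  atom 11: C, bond orders sum to 4 (valence 4) → 0 H
  atom 12: C, bond orders sum to 1 (valence 4) → 3 H
  atom 13: O, bond orders sum to 2 (valence 2) → 0 H
Totals → C:9, H:14, Cl:1, F:1, O:2.

C9H14ClFO2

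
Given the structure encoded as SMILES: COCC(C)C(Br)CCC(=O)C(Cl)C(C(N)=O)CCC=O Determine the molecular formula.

Walk through each heavy atom and fill implicit hydrogens from standard valence (C 4, N 3, O 2, S 2, halogen 1):
  atom 1: C, bond orders sum to 1 (valence 4) → 3 H
  atom 2: O, bond orders sum to 2 (valence 2) → 0 H
  atom 3: C, bond orders sum to 2 (valence 4) → 2 H
  atom 4: C, bond orders sum to 3 (valence 4) → 1 H
  atom 5: C, bond orders sum to 1 (valence 4) → 3 H
  atom 6: C, bond orders sum to 3 (valence 4) → 1 H
  atom 7: Br (halogen, monovalent) → 0 H
  atom 8: C, bond orders sum to 2 (valence 4) → 2 H
  atom 9: C, bond orders sum to 2 (valence 4) → 2 H
  atom 10: C, bond orders sum to 4 (valence 4) → 0 H
  atom 11: O, bond orders sum to 2 (valence 2) → 0 H
  atom 12: C, bond orders sum to 3 (valence 4) → 1 H
  atom 13: Cl (halogen, monovalent) → 0 H
  atom 14: C, bond orders sum to 3 (valence 4) → 1 H
  atom 15: C, bond orders sum to 4 (valence 4) → 0 H
  atom 16: N, bond orders sum to 1 (valence 3) → 2 H
  atom 17: O, bond orders sum to 2 (valence 2) → 0 H
  atom 18: C, bond orders sum to 2 (valence 4) → 2 H
  atom 19: C, bond orders sum to 2 (valence 4) → 2 H
  atom 20: C, bond orders sum to 3 (valence 4) → 1 H
  atom 21: O, bond orders sum to 2 (valence 2) → 0 H
Totals → C:14, H:23, Br:1, Cl:1, N:1, O:4.
In Hill order: C14H23BrClNO4.

C14H23BrClNO4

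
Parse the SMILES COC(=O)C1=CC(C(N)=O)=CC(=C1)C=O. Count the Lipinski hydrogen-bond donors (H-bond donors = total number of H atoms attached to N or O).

Donors: find every N or O and count the H atoms it carries.
  atom 2 (O): bond orders sum to 2 → 0 H
  atom 4 (O): bond orders sum to 2 → 0 H
  atom 9 (N): bond orders sum to 1 → 2 H
  atom 10 (O): bond orders sum to 2 → 0 H
  atom 15 (O): bond orders sum to 2 → 0 H
Lipinski HBD = 2.

2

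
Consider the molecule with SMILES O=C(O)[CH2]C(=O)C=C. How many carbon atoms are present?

Count every carbon token in the SMILES (each C, including those in ring-closure positions and inside branches).
Carbon count: 5.

5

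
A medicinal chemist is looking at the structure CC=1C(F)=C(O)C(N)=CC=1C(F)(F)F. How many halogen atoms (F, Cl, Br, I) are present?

Halogen atoms appear at heavy-atom positions 4, 12, 13, 14 (4×F).
Other groups present: 1 hydroxyl, 1 primary amine.
Halogen count: 4.

4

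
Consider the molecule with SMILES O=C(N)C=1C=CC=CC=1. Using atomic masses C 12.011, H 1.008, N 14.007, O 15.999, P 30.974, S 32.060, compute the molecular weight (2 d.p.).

121.14 g/mol

First, the molecular formula is C7H7NO (counting implicit H from valence).
  C: 7 × 12.011 = 84.077
  H: 7 × 1.008 = 7.056
  N: 1 × 14.007 = 14.007
  O: 1 × 15.999 = 15.999
Sum: 7×12.011 + 7×1.008 + 1×14.007 + 1×15.999 = 121.139 → 121.14 g/mol.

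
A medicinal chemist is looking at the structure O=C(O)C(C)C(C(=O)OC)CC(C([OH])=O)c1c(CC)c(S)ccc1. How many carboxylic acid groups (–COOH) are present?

The carboxylic acid motif appears at heavy-atom positions 2, 13 in the SMILES.
Other groups present: 1 ester, 1 thiol.
Carboxylic acid count: 2.

2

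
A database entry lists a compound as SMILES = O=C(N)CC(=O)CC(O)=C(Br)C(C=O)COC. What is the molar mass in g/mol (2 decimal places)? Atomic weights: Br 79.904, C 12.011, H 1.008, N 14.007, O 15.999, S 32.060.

First, the molecular formula is C10H14BrNO5 (counting implicit H from valence).
  Br: 1 × 79.904 = 79.904
  C: 10 × 12.011 = 120.110
  H: 14 × 1.008 = 14.112
  N: 1 × 14.007 = 14.007
  O: 5 × 15.999 = 79.995
Sum: 1×79.904 + 10×12.011 + 14×1.008 + 1×14.007 + 5×15.999 = 308.128 → 308.13 g/mol.

308.13 g/mol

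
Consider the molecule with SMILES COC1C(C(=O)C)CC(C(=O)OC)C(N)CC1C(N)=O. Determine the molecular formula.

C13H22N2O5

Walk through each heavy atom and fill implicit hydrogens from standard valence (C 4, N 3, O 2, S 2, halogen 1):
  atom 1: C, bond orders sum to 1 (valence 4) → 3 H
  atom 2: O, bond orders sum to 2 (valence 2) → 0 H
  atom 3: C, bond orders sum to 3 (valence 4) → 1 H
  atom 4: C, bond orders sum to 3 (valence 4) → 1 H
  atom 5: C, bond orders sum to 4 (valence 4) → 0 H
  atom 6: O, bond orders sum to 2 (valence 2) → 0 H
  atom 7: C, bond orders sum to 1 (valence 4) → 3 H
  atom 8: C, bond orders sum to 2 (valence 4) → 2 H
  atom 9: C, bond orders sum to 3 (valence 4) → 1 H
  atom 10: C, bond orders sum to 4 (valence 4) → 0 H
  atom 11: O, bond orders sum to 2 (valence 2) → 0 H
  atom 12: O, bond orders sum to 2 (valence 2) → 0 H
  atom 13: C, bond orders sum to 1 (valence 4) → 3 H
  atom 14: C, bond orders sum to 3 (valence 4) → 1 H
  atom 15: N, bond orders sum to 1 (valence 3) → 2 H
  atom 16: C, bond orders sum to 2 (valence 4) → 2 H
  atom 17: C, bond orders sum to 3 (valence 4) → 1 H
  atom 18: C, bond orders sum to 4 (valence 4) → 0 H
  atom 19: N, bond orders sum to 1 (valence 3) → 2 H
  atom 20: O, bond orders sum to 2 (valence 2) → 0 H
Totals → C:13, H:22, N:2, O:5.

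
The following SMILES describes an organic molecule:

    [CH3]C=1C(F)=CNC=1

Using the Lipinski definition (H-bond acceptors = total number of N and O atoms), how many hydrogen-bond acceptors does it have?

N atoms: 1; O atoms: 0.
Lipinski HBA = 1 + 0 = 1.

1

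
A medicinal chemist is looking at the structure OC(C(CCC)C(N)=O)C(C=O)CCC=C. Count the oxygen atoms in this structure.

3

Scan the SMILES for O atoms (remember two-letter symbols like Cl and Br are single atoms).
Oxygen count: 3.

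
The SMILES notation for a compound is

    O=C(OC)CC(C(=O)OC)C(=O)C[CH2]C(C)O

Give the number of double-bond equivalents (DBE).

Degree of unsaturation = (number of rings) + (number of π bonds).
Ring closures in the SMILES: 0.
π bonds: 3 double bonds (each 1 DoU) → 3 DoU from unsaturation.
Total DoU = 0 + 3 = 3.

3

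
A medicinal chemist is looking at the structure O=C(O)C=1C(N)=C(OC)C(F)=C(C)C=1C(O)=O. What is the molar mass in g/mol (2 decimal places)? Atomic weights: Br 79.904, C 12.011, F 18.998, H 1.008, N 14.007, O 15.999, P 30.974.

243.19 g/mol

First, the molecular formula is C10H10FNO5 (counting implicit H from valence).
  C: 10 × 12.011 = 120.110
  F: 1 × 18.998 = 18.998
  H: 10 × 1.008 = 10.080
  N: 1 × 14.007 = 14.007
  O: 5 × 15.999 = 79.995
Sum: 10×12.011 + 1×18.998 + 10×1.008 + 1×14.007 + 5×15.999 = 243.190 → 243.19 g/mol.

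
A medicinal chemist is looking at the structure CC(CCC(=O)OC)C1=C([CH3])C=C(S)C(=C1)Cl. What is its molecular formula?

Walk through each heavy atom and fill implicit hydrogens from standard valence (C 4, N 3, O 2, S 2, halogen 1):
  atom 1: C, bond orders sum to 1 (valence 4) → 3 H
  atom 2: C, bond orders sum to 3 (valence 4) → 1 H
  atom 3: C, bond orders sum to 2 (valence 4) → 2 H
  atom 4: C, bond orders sum to 2 (valence 4) → 2 H
  atom 5: C, bond orders sum to 4 (valence 4) → 0 H
  atom 6: O, bond orders sum to 2 (valence 2) → 0 H
  atom 7: O, bond orders sum to 2 (valence 2) → 0 H
  atom 8: C, bond orders sum to 1 (valence 4) → 3 H
  atom 9: C, bond orders sum to 4 (valence 4) → 0 H
  atom 10: C, bond orders sum to 4 (valence 4) → 0 H
  atom 11: C with explicit H count 3
  atom 12: C, bond orders sum to 3 (valence 4) → 1 H
  atom 13: C, bond orders sum to 4 (valence 4) → 0 H
  atom 14: S, bond orders sum to 1 (valence 2) → 1 H
  atom 15: C, bond orders sum to 4 (valence 4) → 0 H
  atom 16: C, bond orders sum to 3 (valence 4) → 1 H
  atom 17: Cl (halogen, monovalent) → 0 H
Totals → C:13, H:17, Cl:1, O:2, S:1.
In Hill order: C13H17ClO2S.

C13H17ClO2S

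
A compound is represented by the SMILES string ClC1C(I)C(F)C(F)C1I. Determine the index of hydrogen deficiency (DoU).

1

Degree of unsaturation = (number of rings) + (number of π bonds).
Ring closures in the SMILES: 1.
π bonds: none → 0 DoU from unsaturation.
Total DoU = 1 + 0 = 1.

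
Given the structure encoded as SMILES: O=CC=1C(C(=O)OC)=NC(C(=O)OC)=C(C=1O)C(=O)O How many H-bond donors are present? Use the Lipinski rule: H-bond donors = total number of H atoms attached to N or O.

Donors: find every N or O and count the H atoms it carries.
  atom 1 (O): bond orders sum to 2 → 0 H
  atom 6 (O): bond orders sum to 2 → 0 H
  atom 7 (O): bond orders sum to 2 → 0 H
  atom 9 (N): bond orders sum to 3 → 0 H
  atom 12 (O): bond orders sum to 2 → 0 H
  atom 13 (O): bond orders sum to 2 → 0 H
  atom 17 (O): bond orders sum to 1 → 1 H
  atom 19 (O): bond orders sum to 2 → 0 H
  atom 20 (O): bond orders sum to 1 → 1 H
Lipinski HBD = 2.

2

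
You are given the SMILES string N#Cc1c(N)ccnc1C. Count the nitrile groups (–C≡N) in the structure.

The nitrile motif appears at heavy-atom position 2 in the SMILES.
Other groups present: 1 primary amine.
Nitrile count: 1.

1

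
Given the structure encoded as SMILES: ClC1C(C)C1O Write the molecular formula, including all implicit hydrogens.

Walk through each heavy atom and fill implicit hydrogens from standard valence (C 4, N 3, O 2, S 2, halogen 1):
  atom 1: Cl (halogen, monovalent) → 0 H
  atom 2: C, bond orders sum to 3 (valence 4) → 1 H
  atom 3: C, bond orders sum to 3 (valence 4) → 1 H
  atom 4: C, bond orders sum to 1 (valence 4) → 3 H
  atom 5: C, bond orders sum to 3 (valence 4) → 1 H
  atom 6: O, bond orders sum to 1 (valence 2) → 1 H
Totals → C:4, H:7, Cl:1, O:1.
In Hill order: C4H7ClO.

C4H7ClO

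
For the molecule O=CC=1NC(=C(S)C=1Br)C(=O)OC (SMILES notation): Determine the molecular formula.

Walk through each heavy atom and fill implicit hydrogens from standard valence (C 4, N 3, O 2, S 2, halogen 1):
  atom 1: O, bond orders sum to 2 (valence 2) → 0 H
  atom 2: C, bond orders sum to 3 (valence 4) → 1 H
  atom 3: C, bond orders sum to 4 (valence 4) → 0 H
  atom 4: N, bond orders sum to 2 (valence 3) → 1 H
  atom 5: C, bond orders sum to 4 (valence 4) → 0 H
  atom 6: C, bond orders sum to 4 (valence 4) → 0 H
  atom 7: S, bond orders sum to 1 (valence 2) → 1 H
  atom 8: C, bond orders sum to 4 (valence 4) → 0 H
  atom 9: Br (halogen, monovalent) → 0 H
  atom 10: C, bond orders sum to 4 (valence 4) → 0 H
  atom 11: O, bond orders sum to 2 (valence 2) → 0 H
  atom 12: O, bond orders sum to 2 (valence 2) → 0 H
  atom 13: C, bond orders sum to 1 (valence 4) → 3 H
Totals → C:7, H:6, Br:1, N:1, O:3, S:1.
In Hill order: C7H6BrNO3S.

C7H6BrNO3S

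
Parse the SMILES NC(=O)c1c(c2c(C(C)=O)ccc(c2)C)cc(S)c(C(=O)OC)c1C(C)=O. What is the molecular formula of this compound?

C20H19NO5S

Walk through each heavy atom and fill implicit hydrogens from standard valence (C 4, N 3, O 2, S 2, halogen 1); for lowercase aromatic atoms, an aromatic c carries 1 H when it has two neighbours and 0 H with three, and aromatic n carries 0 H:
  atom 1: N, bond orders sum to 1 (valence 3) → 2 H
  atom 2: C, bond orders sum to 4 (valence 4) → 0 H
  atom 3: O, bond orders sum to 2 (valence 2) → 0 H
  atom 4: aromatic c, 3 neighbours → 0 H
  atom 5: aromatic c, 3 neighbours → 0 H
  atom 6: aromatic c, 3 neighbours → 0 H
  atom 7: aromatic c, 3 neighbours → 0 H
  atom 8: C, bond orders sum to 4 (valence 4) → 0 H
  atom 9: C, bond orders sum to 1 (valence 4) → 3 H
  atom 10: O, bond orders sum to 2 (valence 2) → 0 H
  atom 11: aromatic c, 2 neighbours → 1 H
  atom 12: aromatic c, 2 neighbours → 1 H
  atom 13: aromatic c, 3 neighbours → 0 H
  atom 14: aromatic c, 2 neighbours → 1 H
  atom 15: C, bond orders sum to 1 (valence 4) → 3 H
  atom 16: aromatic c, 2 neighbours → 1 H
  atom 17: aromatic c, 3 neighbours → 0 H
  atom 18: S, bond orders sum to 1 (valence 2) → 1 H
  atom 19: aromatic c, 3 neighbours → 0 H
  atom 20: C, bond orders sum to 4 (valence 4) → 0 H
  atom 21: O, bond orders sum to 2 (valence 2) → 0 H
  atom 22: O, bond orders sum to 2 (valence 2) → 0 H
  atom 23: C, bond orders sum to 1 (valence 4) → 3 H
  atom 24: aromatic c, 3 neighbours → 0 H
  atom 25: C, bond orders sum to 4 (valence 4) → 0 H
  atom 26: C, bond orders sum to 1 (valence 4) → 3 H
  atom 27: O, bond orders sum to 2 (valence 2) → 0 H
Totals → C:20, H:19, N:1, O:5, S:1.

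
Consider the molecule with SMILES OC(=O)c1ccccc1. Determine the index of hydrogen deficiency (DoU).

5

Molecular formula: C7H6O2.
DoU = (2C + 2 + N − H − X) / 2, where X is the halogen count and O/S are ignored.
    = (2·7 + 2 + 0 − 6 − 0) / 2 = 10 / 2 = 5.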